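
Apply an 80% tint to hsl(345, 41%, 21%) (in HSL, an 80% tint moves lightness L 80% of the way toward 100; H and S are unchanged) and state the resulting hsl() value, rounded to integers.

hsl(345, 41%, 84%)

L moves 80% from 21 toward 100: 21 + 63.2 = 84.2 → 84.
H and S are unchanged.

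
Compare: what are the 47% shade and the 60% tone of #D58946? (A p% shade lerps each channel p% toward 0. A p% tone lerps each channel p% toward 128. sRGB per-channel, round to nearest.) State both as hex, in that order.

#D58946 is rgb(213, 137, 70).
47% shade:
  R: 213 + 0.47×(0−213) = 213 − 100.11 = 112.89 → 113
  G: 137 − 64.39 = 72.61 → 73
  B: 70 + 0.47×(0−70) = 70 − 32.9 = 37.1 → 37
  → #714925
60% tone:
  R: 213 + 0.6×(128−213) = 213 − 51 = 162 → 162
  G: 137 + 0.6×(128−137) = 137 − 5.4 = 131.6 → 132
  B: 70 + 34.8 = 104.8 → 105
  → #A28469

#714925, #A28469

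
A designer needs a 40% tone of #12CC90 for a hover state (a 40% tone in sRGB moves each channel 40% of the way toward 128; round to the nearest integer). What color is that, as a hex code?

#12CC90 is rgb(18, 204, 144).
Lerp each channel 40% toward 128:
  R: 18 + 0.4×(128−18) = 18 + 44 = 62 → 62
  G: 204 − 30.4 = 173.6 → 174
  B: 144 − 6.4 = 137.6 → 138
rgb(62, 174, 138) = #3EAE8A.

#3EAE8A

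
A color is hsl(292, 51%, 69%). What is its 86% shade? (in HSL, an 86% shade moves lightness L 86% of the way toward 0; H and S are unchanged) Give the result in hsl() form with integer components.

L moves 86% from 69 toward 0: 69 − 59.34 = 9.66 → 10.
H and S are unchanged.

hsl(292, 51%, 10%)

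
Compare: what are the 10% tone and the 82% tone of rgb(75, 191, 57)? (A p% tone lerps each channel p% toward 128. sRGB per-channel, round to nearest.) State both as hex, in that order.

#50B940, #768B73

10% tone:
  R: 75 + 0.1×(128−75) = 75 + 5.3 = 80.3 → 80
  G: 191 − 6.3 = 184.7 → 185
  B: 57 + 7.1 = 64.1 → 64
  → #50B940
82% tone:
  R: 75 + 0.82×(128−75) = 75 + 43.46 = 118.46 → 118
  G: 191 + 0.82×(128−191) = 191 − 51.66 = 139.34 → 139
  B: 57 + 58.22 = 115.22 → 115
  → #768B73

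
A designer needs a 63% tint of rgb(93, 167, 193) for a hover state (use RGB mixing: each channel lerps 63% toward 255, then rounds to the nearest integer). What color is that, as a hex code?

A 63% tint moves each channel 63% toward 255:
  R: 93 + 0.63×(255−93) = 93 + 102.06 = 195.06 → 195
  G: 167 + 0.63×(255−167) = 167 + 55.44 = 222.44 → 222
  B: 193 + 0.63×(255−193) = 193 + 39.06 = 232.06 → 232
rgb(195, 222, 232) = #C3DEE8.

#C3DEE8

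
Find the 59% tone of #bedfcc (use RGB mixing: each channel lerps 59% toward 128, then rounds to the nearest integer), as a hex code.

#99a79f

#bedfcc is rgb(190, 223, 204).
A 59% tone moves each channel 59% toward 128:
  R: 190 − 36.58 = 153.42 → 153
  G: 223 + 0.59×(128−223) = 223 − 56.05 = 166.95 → 167
  B: 204 + 0.59×(128−204) = 204 − 44.84 = 159.16 → 159
rgb(153, 167, 159) = #99a79f.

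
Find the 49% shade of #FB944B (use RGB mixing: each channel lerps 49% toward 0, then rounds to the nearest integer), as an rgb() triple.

rgb(128, 75, 38)

#FB944B is rgb(251, 148, 75).
Per channel, c → c + 0.49(0 − c):
  R: 251 − 122.99 = 128.01 → 128
  G: 148 + 0.49×(0−148) = 148 − 72.52 = 75.48 → 75
  B: 75 + 0.49×(0−75) = 75 − 36.75 = 38.25 → 38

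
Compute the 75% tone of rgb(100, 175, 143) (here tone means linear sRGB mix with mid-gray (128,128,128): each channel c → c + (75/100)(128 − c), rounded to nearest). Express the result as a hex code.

#798c84

Per channel, c → c + 0.75(128 − c):
  R: 100 + 0.75×(128−100) = 100 + 21 = 121 → 121
  G: 175 − 35.25 = 139.75 → 140
  B: 143 − 11.25 = 131.75 → 132
rgb(121, 140, 132) = #798c84.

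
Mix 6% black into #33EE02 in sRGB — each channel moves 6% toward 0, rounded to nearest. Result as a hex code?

#33EE02 is rgb(51, 238, 2).
Per channel, c → c + 0.06(0 − c):
  R: 51 + 0.06×(0−51) = 51 − 3.06 = 47.94 → 48
  G: 238 + 0.06×(0−238) = 238 − 14.28 = 223.72 → 224
  B: 2 + 0.06×(0−2) = 2 − 0.12 = 1.88 → 2
rgb(48, 224, 2) = #30E002.

#30E002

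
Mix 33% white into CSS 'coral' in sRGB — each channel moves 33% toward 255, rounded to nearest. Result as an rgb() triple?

rgb(255, 169, 138)

CSS coral is rgb(255, 127, 80).
Lerp each channel 33% toward 255:
  R: 255 + 0 = 255 → 255
  G: 127 + 42.24 = 169.24 → 169
  B: 80 + 57.75 = 137.75 → 138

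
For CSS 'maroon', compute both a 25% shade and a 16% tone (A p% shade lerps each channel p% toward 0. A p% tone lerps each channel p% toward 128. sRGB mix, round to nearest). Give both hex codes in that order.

#600000, #801414

CSS maroon is rgb(128, 0, 0).
25% shade:
  R: 128 − 32 = 96 → 96
  G: 0 + 0.25×(0−0) = 0 + 0 = 0 → 0
  B: 0 + 0 = 0 → 0
  → #600000
16% tone:
  R: 128 + 0 = 128 → 128
  G: 0 + 0.16×(128−0) = 0 + 20.48 = 20.48 → 20
  B: 0 + 0.16×(128−0) = 0 + 20.48 = 20.48 → 20
  → #801414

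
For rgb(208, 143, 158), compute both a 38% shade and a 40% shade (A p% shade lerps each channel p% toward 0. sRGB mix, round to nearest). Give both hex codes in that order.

#815962, #7D565F

38% shade:
  R: 208 − 79.04 = 128.96 → 129
  G: 143 + 0.38×(0−143) = 143 − 54.34 = 88.66 → 89
  B: 158 + 0.38×(0−158) = 158 − 60.04 = 97.96 → 98
  → #815962
40% shade:
  R: 208 + 0.4×(0−208) = 208 − 83.2 = 124.8 → 125
  G: 143 − 57.2 = 85.8 → 86
  B: 158 + 0.4×(0−158) = 158 − 63.2 = 94.8 → 95
  → #7D565F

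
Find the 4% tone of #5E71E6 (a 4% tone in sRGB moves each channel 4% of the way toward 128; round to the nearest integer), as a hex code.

#5F72E2

#5E71E6 is rgb(94, 113, 230).
Per channel, c → c + 0.04(128 − c):
  R: 94 + 0.04×(128−94) = 94 + 1.36 = 95.36 → 95
  G: 113 + 0.04×(128−113) = 113 + 0.6 = 113.6 → 114
  B: 230 + 0.04×(128−230) = 230 − 4.08 = 225.92 → 226
rgb(95, 114, 226) = #5F72E2.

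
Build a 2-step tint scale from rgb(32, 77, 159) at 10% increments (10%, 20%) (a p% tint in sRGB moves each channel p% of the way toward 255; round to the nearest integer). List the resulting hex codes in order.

#365FA9, #4D71B2

10%: (32 + 22.3 = 54.3→54, 77 + 17.8 = 94.8→95, 159 + 9.6 = 168.6→169) → #365FA9
20%: (32 + 44.6 = 76.6→77, 77 + 35.6 = 112.6→113, 159 + 19.2 = 178.2→178) → #4D71B2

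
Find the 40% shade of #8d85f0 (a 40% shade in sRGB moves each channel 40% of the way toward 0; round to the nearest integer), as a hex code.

#8d85f0 is rgb(141, 133, 240).
Lerp each channel 40% toward 0:
  R: 141 + 0.4×(0−141) = 141 − 56.4 = 84.6 → 85
  G: 133 − 53.2 = 79.8 → 80
  B: 240 − 96 = 144 → 144
rgb(85, 80, 144) = #555090.

#555090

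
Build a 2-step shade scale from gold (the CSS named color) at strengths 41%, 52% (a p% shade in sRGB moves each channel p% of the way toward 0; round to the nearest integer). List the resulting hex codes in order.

#967F00, #7A6700

CSS gold is rgb(255, 215, 0).
41%: (255 − 104.55 = 150.45→150, 215 − 88.15 = 126.85→127, 0→0) → #967F00
52%: (255 − 132.6 = 122.4→122, 215 − 111.8 = 103.2→103, 0→0) → #7A6700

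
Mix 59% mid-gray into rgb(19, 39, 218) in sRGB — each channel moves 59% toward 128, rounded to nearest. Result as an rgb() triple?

A 59% tone moves each channel 59% toward 128:
  R: 19 + 0.59×(128−19) = 19 + 64.31 = 83.31 → 83
  G: 39 + 52.51 = 91.51 → 92
  B: 218 − 53.1 = 164.9 → 165

rgb(83, 92, 165)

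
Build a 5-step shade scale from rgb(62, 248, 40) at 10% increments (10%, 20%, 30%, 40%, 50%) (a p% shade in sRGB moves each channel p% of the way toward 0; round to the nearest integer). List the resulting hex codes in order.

10%: (62 − 6.2 = 55.8→56, 248 − 24.8 = 223.2→223, 40 − 4 = 36→36) → #38DF24
20%: (62 − 12.4 = 49.6→50, 248 − 49.6 = 198.4→198, 40 − 8 = 32→32) → #32C620
30%: (62 − 18.6 = 43.4→43, 248 − 74.4 = 173.6→174, 40 − 12 = 28→28) → #2BAE1C
40%: (62 − 24.8 = 37.2→37, 248 − 99.2 = 148.8→149, 40 − 16 = 24→24) → #259518
50%: (62 − 31 = 31→31, 248 − 124 = 124→124, 40 − 20 = 20→20) → #1F7C14

#38DF24, #32C620, #2BAE1C, #259518, #1F7C14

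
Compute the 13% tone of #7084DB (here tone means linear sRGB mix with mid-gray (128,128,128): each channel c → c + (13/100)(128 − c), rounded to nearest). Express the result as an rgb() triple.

#7084DB is rgb(112, 132, 219).
Lerp each channel 13% toward 128:
  R: 112 + 0.13×(128−112) = 112 + 2.08 = 114.08 → 114
  G: 132 − 0.52 = 131.48 → 131
  B: 219 + 0.13×(128−219) = 219 − 11.83 = 207.17 → 207

rgb(114, 131, 207)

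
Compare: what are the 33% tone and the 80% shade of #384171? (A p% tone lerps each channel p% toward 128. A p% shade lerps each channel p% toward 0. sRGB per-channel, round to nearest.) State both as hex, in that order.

#505676, #0B0D17

#384171 is rgb(56, 65, 113).
33% tone:
  R: 56 + 23.76 = 79.76 → 80
  G: 65 + 20.79 = 85.79 → 86
  B: 113 + 4.95 = 117.95 → 118
  → #505676
80% shade:
  R: 56 − 44.8 = 11.2 → 11
  G: 65 + 0.8×(0−65) = 65 − 52 = 13 → 13
  B: 113 − 90.4 = 22.6 → 23
  → #0B0D17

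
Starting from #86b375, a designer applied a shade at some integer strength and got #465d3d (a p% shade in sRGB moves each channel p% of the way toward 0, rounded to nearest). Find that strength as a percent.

#86b375 is rgb(134, 179, 117); #465d3d is rgb(70, 93, 61).
On the G channel (widest range): 93 ≈ 179 + (p/100)(0 − 179), so p ≈ 100×(93 − 179)/(0 − 179) = -8600/-179 = 48.04.
p = 48 reproduces all three channels after rounding.

48%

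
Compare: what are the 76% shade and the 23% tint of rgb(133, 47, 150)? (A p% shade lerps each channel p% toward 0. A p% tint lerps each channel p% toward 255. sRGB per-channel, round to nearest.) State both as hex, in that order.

76% shade:
  R: 133 − 101.08 = 31.92 → 32
  G: 47 − 35.72 = 11.28 → 11
  B: 150 − 114 = 36 → 36
  → #200B24
23% tint:
  R: 133 + 0.23×(255−133) = 133 + 28.06 = 161.06 → 161
  G: 47 + 47.84 = 94.84 → 95
  B: 150 + 24.15 = 174.15 → 174
  → #A15FAE

#200B24, #A15FAE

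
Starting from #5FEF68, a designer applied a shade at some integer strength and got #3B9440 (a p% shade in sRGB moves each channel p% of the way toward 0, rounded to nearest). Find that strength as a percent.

38%

#5FEF68 is rgb(95, 239, 104); #3B9440 is rgb(59, 148, 64).
On the G channel (widest range): 148 ≈ 239 + (p/100)(0 − 239), so p ≈ 100×(148 − 239)/(0 − 239) = -9100/-239 = 38.08.
p = 38 reproduces all three channels after rounding.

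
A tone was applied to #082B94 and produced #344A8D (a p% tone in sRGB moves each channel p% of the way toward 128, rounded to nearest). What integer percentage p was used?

#082B94 is rgb(8, 43, 148); #344A8D is rgb(52, 74, 141).
On the R channel (widest range): 52 ≈ 8 + (p/100)(128 − 8), so p ≈ 100×(52 − 8)/(128 − 8) = 4400/120 = 36.67.
p = 37 reproduces all three channels after rounding.

37%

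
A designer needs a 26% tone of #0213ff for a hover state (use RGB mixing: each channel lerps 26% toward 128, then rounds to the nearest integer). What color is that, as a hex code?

#0213ff is rgb(2, 19, 255).
Per channel, c → c + 0.26(128 − c):
  R: 2 + 32.76 = 34.76 → 35
  G: 19 + 0.26×(128−19) = 19 + 28.34 = 47.34 → 47
  B: 255 + 0.26×(128−255) = 255 − 33.02 = 221.98 → 222
rgb(35, 47, 222) = #232fde.

#232fde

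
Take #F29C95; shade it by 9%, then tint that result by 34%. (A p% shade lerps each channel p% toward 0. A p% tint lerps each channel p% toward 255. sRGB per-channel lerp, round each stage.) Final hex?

#E8B4B0

#F29C95 is rgb(242, 156, 149).
A 9% shade moves each channel 9% toward 0:
  R: 242 − 21.78 = 220.22 → 220
  G: 156 − 14.04 = 141.96 → 142
  B: 149 + 0.09×(0−149) = 149 − 13.41 = 135.59 → 136
After the shade: rgb(220, 142, 136) = #DC8E88.
Per channel, c → c + 0.34(255 − c):
  R: 220 + 11.9 = 231.9 → 232
  G: 142 + 0.34×(255−142) = 142 + 38.42 = 180.42 → 180
  B: 136 + 40.46 = 176.46 → 176
rgb(232, 180, 176) = #E8B4B0.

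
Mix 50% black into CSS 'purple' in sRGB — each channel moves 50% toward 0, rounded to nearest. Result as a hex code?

#400040

CSS purple is rgb(128, 0, 128).
A 50% shade moves each channel 50% toward 0:
  R: 128 − 64 = 64 → 64
  G: 0 + 0 = 0 → 0
  B: 128 − 64 = 64 → 64
rgb(64, 0, 64) = #400040.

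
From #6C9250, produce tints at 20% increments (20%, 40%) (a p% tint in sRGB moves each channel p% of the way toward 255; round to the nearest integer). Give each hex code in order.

#6C9250 is rgb(108, 146, 80).
20%: (108 + 29.4 = 137.4→137, 146 + 21.8 = 167.8→168, 80 + 35 = 115→115) → #89A873
40%: (108 + 58.8 = 166.8→167, 146 + 43.6 = 189.6→190, 80 + 70 = 150→150) → #A7BE96

#89A873, #A7BE96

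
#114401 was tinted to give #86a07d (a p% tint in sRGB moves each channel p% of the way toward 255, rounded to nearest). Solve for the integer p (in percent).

#114401 is rgb(17, 68, 1); #86a07d is rgb(134, 160, 125).
On the B channel (widest range): 125 ≈ 1 + (p/100)(255 − 1), so p ≈ 100×(125 − 1)/(255 − 1) = 12400/254 = 48.82.
p = 49 reproduces all three channels after rounding.

49%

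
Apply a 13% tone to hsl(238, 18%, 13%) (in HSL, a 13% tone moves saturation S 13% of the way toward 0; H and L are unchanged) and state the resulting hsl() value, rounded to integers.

S moves 13% from 18 toward 0: 18 − 2.34 = 15.66 → 16.
H and L are unchanged.

hsl(238, 16%, 13%)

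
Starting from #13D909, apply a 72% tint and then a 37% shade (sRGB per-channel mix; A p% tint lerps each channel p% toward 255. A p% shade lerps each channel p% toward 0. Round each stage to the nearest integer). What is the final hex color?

#779A75

#13D909 is rgb(19, 217, 9).
Per channel, c → c + 0.72(255 − c):
  R: 19 + 169.92 = 188.92 → 189
  G: 217 + 0.72×(255−217) = 217 + 27.36 = 244.36 → 244
  B: 9 + 0.72×(255−9) = 9 + 177.12 = 186.12 → 186
After the tint: rgb(189, 244, 186) = #BDF4BA.
Lerp each channel 37% toward 0:
  R: 189 + 0.37×(0−189) = 189 − 69.93 = 119.07 → 119
  G: 244 + 0.37×(0−244) = 244 − 90.28 = 153.72 → 154
  B: 186 + 0.37×(0−186) = 186 − 68.82 = 117.18 → 117
rgb(119, 154, 117) = #779A75.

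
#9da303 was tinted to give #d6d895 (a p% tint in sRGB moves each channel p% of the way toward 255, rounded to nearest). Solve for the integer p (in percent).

58%

#9da303 is rgb(157, 163, 3); #d6d895 is rgb(214, 216, 149).
On the B channel (widest range): 149 ≈ 3 + (p/100)(255 − 3), so p ≈ 100×(149 − 3)/(255 − 3) = 14600/252 = 57.94.
p = 58 reproduces all three channels after rounding.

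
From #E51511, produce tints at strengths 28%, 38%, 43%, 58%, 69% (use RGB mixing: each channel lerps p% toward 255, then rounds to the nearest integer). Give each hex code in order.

#EC5754, #EF6E6B, #F07A77, #F49D9B, #F7B6B5

#E51511 is rgb(229, 21, 17).
28%: (229 + 7.28 = 236.28→236, 21 + 65.52 = 86.52→87, 17 + 66.64 = 83.64→84) → #EC5754
38%: (229 + 9.88 = 238.88→239, 21 + 88.92 = 109.92→110, 17 + 90.44 = 107.44→107) → #EF6E6B
43%: (229 + 11.18 = 240.18→240, 21 + 100.62 = 121.62→122, 17 + 102.34 = 119.34→119) → #F07A77
58%: (229 + 15.08 = 244.08→244, 21 + 135.72 = 156.72→157, 17 + 138.04 = 155.04→155) → #F49D9B
69%: (229 + 17.94 = 246.94→247, 21 + 161.46 = 182.46→182, 17 + 164.22 = 181.22→181) → #F7B6B5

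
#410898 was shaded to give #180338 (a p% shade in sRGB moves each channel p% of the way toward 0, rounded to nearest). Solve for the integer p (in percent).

#410898 is rgb(65, 8, 152); #180338 is rgb(24, 3, 56).
On the B channel (widest range): 56 ≈ 152 + (p/100)(0 − 152), so p ≈ 100×(56 − 152)/(0 − 152) = -9600/-152 = 63.16.
p = 63 reproduces all three channels after rounding.

63%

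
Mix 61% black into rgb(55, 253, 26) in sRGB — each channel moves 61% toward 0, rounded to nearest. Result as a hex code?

A 61% shade moves each channel 61% toward 0:
  R: 55 − 33.55 = 21.45 → 21
  G: 253 + 0.61×(0−253) = 253 − 154.33 = 98.67 → 99
  B: 26 + 0.61×(0−26) = 26 − 15.86 = 10.14 → 10
rgb(21, 99, 10) = #15630a.

#15630a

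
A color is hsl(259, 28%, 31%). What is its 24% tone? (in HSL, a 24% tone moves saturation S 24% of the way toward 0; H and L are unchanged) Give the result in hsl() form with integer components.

S moves 24% from 28 toward 0: 28 − 6.72 = 21.28 → 21.
H and L are unchanged.

hsl(259, 21%, 31%)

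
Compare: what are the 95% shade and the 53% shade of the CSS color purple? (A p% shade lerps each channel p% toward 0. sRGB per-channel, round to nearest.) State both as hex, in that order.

CSS purple is rgb(128, 0, 128).
95% shade:
  R: 128 − 121.6 = 6.4 → 6
  G: 0 + 0 = 0 → 0
  B: 128 + 0.95×(0−128) = 128 − 121.6 = 6.4 → 6
  → #060006
53% shade:
  R: 128 − 67.84 = 60.16 → 60
  G: 0 + 0 = 0 → 0
  B: 128 − 67.84 = 60.16 → 60
  → #3C003C

#060006, #3C003C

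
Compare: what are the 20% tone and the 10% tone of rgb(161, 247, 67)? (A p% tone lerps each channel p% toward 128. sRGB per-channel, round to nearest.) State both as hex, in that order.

20% tone:
  R: 161 + 0.2×(128−161) = 161 − 6.6 = 154.4 → 154
  G: 247 − 23.8 = 223.2 → 223
  B: 67 + 0.2×(128−67) = 67 + 12.2 = 79.2 → 79
  → #9ADF4F
10% tone:
  R: 161 + 0.1×(128−161) = 161 − 3.3 = 157.7 → 158
  G: 247 − 11.9 = 235.1 → 235
  B: 67 + 6.1 = 73.1 → 73
  → #9EEB49

#9ADF4F, #9EEB49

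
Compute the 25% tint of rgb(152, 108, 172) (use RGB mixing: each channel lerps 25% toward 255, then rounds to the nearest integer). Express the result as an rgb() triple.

rgb(178, 145, 193)

A 25% tint moves each channel 25% toward 255:
  R: 152 + 0.25×(255−152) = 152 + 25.75 = 177.75 → 178
  G: 108 + 36.75 = 144.75 → 145
  B: 172 + 0.25×(255−172) = 172 + 20.75 = 192.75 → 193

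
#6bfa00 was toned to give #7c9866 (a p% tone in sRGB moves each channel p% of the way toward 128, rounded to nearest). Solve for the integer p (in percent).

80%

#6bfa00 is rgb(107, 250, 0); #7c9866 is rgb(124, 152, 102).
On the B channel (widest range): 102 ≈ 0 + (p/100)(128 − 0), so p ≈ 100×(102 − 0)/(128 − 0) = 10200/128 = 79.69.
p = 80 reproduces all three channels after rounding.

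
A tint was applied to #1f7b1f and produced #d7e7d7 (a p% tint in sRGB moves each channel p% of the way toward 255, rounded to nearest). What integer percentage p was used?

#1f7b1f is rgb(31, 123, 31); #d7e7d7 is rgb(215, 231, 215).
On the R channel (widest range): 215 ≈ 31 + (p/100)(255 − 31), so p ≈ 100×(215 − 31)/(255 − 31) = 18400/224 = 82.14.
p = 82 reproduces all three channels after rounding.

82%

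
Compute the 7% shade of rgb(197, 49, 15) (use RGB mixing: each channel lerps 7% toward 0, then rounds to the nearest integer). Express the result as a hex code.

#b72e0e

Lerp each channel 7% toward 0:
  R: 197 + 0.07×(0−197) = 197 − 13.79 = 183.21 → 183
  G: 49 − 3.43 = 45.57 → 46
  B: 15 + 0.07×(0−15) = 15 − 1.05 = 13.95 → 14
rgb(183, 46, 14) = #b72e0e.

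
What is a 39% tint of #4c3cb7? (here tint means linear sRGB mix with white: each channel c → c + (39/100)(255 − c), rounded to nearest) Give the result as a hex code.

#4c3cb7 is rgb(76, 60, 183).
A 39% tint moves each channel 39% toward 255:
  R: 76 + 0.39×(255−76) = 76 + 69.81 = 145.81 → 146
  G: 60 + 0.39×(255−60) = 60 + 76.05 = 136.05 → 136
  B: 183 + 28.08 = 211.08 → 211
rgb(146, 136, 211) = #9288d3.

#9288d3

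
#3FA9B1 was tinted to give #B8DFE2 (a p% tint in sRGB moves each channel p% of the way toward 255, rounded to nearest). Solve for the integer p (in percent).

63%

#3FA9B1 is rgb(63, 169, 177); #B8DFE2 is rgb(184, 223, 226).
On the R channel (widest range): 184 ≈ 63 + (p/100)(255 − 63), so p ≈ 100×(184 − 63)/(255 − 63) = 12100/192 = 63.02.
p = 63 reproduces all three channels after rounding.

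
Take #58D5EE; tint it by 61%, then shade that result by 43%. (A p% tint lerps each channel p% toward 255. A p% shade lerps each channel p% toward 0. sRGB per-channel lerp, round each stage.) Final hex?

#58D5EE is rgb(88, 213, 238).
Lerp each channel 61% toward 255:
  R: 88 + 101.87 = 189.87 → 190
  G: 213 + 25.62 = 238.62 → 239
  B: 238 + 0.61×(255−238) = 238 + 10.37 = 248.37 → 248
After the tint: rgb(190, 239, 248) = #BEEFF8.
Lerp each channel 43% toward 0:
  R: 190 − 81.7 = 108.3 → 108
  G: 239 + 0.43×(0−239) = 239 − 102.77 = 136.23 → 136
  B: 248 + 0.43×(0−248) = 248 − 106.64 = 141.36 → 141
rgb(108, 136, 141) = #6C888D.

#6C888D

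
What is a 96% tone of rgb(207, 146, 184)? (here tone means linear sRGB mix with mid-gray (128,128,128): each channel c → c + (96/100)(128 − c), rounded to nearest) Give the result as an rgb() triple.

rgb(131, 129, 130)

A 96% tone moves each channel 96% toward 128:
  R: 207 + 0.96×(128−207) = 207 − 75.84 = 131.16 → 131
  G: 146 − 17.28 = 128.72 → 129
  B: 184 − 53.76 = 130.24 → 130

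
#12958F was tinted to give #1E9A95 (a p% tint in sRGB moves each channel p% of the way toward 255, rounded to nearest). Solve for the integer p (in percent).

#12958F is rgb(18, 149, 143); #1E9A95 is rgb(30, 154, 149).
On the R channel (widest range): 30 ≈ 18 + (p/100)(255 − 18), so p ≈ 100×(30 − 18)/(255 − 18) = 1200/237 = 5.06.
p = 5 reproduces all three channels after rounding.

5%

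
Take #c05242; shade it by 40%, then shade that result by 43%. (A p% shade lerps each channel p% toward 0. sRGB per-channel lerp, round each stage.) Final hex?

#c05242 is rgb(192, 82, 66).
A 40% shade moves each channel 40% toward 0:
  R: 192 + 0.4×(0−192) = 192 − 76.8 = 115.2 → 115
  G: 82 + 0.4×(0−82) = 82 − 32.8 = 49.2 → 49
  B: 66 + 0.4×(0−66) = 66 − 26.4 = 39.6 → 40
After the shade: rgb(115, 49, 40) = #733128.
Per channel, c → c + 0.43(0 − c):
  R: 115 − 49.45 = 65.55 → 66
  G: 49 + 0.43×(0−49) = 49 − 21.07 = 27.93 → 28
  B: 40 − 17.2 = 22.8 → 23
rgb(66, 28, 23) = #421c17.

#421c17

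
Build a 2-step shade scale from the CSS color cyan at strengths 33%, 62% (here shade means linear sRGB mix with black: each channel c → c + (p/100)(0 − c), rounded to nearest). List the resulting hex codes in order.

#00ABAB, #006161

CSS cyan is rgb(0, 255, 255).
33%: (0→0, 255 − 84.15 = 170.85→171, 255 − 84.15 = 170.85→171) → #00ABAB
62%: (0→0, 255 − 158.1 = 96.9→97, 255 − 158.1 = 96.9→97) → #006161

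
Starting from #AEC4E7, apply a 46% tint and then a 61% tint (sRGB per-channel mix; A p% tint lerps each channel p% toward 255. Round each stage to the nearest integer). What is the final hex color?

#EEF3FA

#AEC4E7 is rgb(174, 196, 231).
Lerp each channel 46% toward 255:
  R: 174 + 37.26 = 211.26 → 211
  G: 196 + 27.14 = 223.14 → 223
  B: 231 + 0.46×(255−231) = 231 + 11.04 = 242.04 → 242
After the tint: rgb(211, 223, 242) = #D3DFF2.
Lerp each channel 61% toward 255:
  R: 211 + 26.84 = 237.84 → 238
  G: 223 + 0.61×(255−223) = 223 + 19.52 = 242.52 → 243
  B: 242 + 0.61×(255−242) = 242 + 7.93 = 249.93 → 250
rgb(238, 243, 250) = #EEF3FA.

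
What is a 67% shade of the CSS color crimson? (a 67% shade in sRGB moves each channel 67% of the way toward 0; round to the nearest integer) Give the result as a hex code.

#490714

CSS crimson is rgb(220, 20, 60).
A 67% shade moves each channel 67% toward 0:
  R: 220 + 0.67×(0−220) = 220 − 147.4 = 72.6 → 73
  G: 20 − 13.4 = 6.6 → 7
  B: 60 − 40.2 = 19.8 → 20
rgb(73, 7, 20) = #490714.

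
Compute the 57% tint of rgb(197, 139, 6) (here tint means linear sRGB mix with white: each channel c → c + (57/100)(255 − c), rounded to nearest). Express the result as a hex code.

#e6cd94

Lerp each channel 57% toward 255:
  R: 197 + 33.06 = 230.06 → 230
  G: 139 + 0.57×(255−139) = 139 + 66.12 = 205.12 → 205
  B: 6 + 0.57×(255−6) = 6 + 141.93 = 147.93 → 148
rgb(230, 205, 148) = #e6cd94.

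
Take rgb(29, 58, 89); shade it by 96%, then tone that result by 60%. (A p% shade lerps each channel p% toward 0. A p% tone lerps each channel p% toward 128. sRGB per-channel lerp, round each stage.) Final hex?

#4d4e4e

A 96% shade moves each channel 96% toward 0:
  R: 29 + 0.96×(0−29) = 29 − 27.84 = 1.16 → 1
  G: 58 − 55.68 = 2.32 → 2
  B: 89 + 0.96×(0−89) = 89 − 85.44 = 3.56 → 4
After the shade: rgb(1, 2, 4) = #010204.
Per channel, c → c + 0.6(128 − c):
  R: 1 + 0.6×(128−1) = 1 + 76.2 = 77.2 → 77
  G: 2 + 0.6×(128−2) = 2 + 75.6 = 77.6 → 78
  B: 4 + 0.6×(128−4) = 4 + 74.4 = 78.4 → 78
rgb(77, 78, 78) = #4d4e4e.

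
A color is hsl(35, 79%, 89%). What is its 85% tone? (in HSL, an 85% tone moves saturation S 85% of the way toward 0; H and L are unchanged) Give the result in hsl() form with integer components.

S moves 85% from 79 toward 0: 79 − 67.15 = 11.85 → 12.
H and L are unchanged.

hsl(35, 12%, 89%)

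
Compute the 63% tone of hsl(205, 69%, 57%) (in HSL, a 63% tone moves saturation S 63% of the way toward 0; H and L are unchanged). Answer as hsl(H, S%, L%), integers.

S moves 63% from 69 toward 0: 69 − 43.47 = 25.53 → 26.
H and L are unchanged.

hsl(205, 26%, 57%)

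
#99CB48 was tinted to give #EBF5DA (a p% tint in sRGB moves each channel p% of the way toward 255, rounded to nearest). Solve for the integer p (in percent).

80%

#99CB48 is rgb(153, 203, 72); #EBF5DA is rgb(235, 245, 218).
On the B channel (widest range): 218 ≈ 72 + (p/100)(255 − 72), so p ≈ 100×(218 − 72)/(255 − 72) = 14600/183 = 79.78.
p = 80 reproduces all three channels after rounding.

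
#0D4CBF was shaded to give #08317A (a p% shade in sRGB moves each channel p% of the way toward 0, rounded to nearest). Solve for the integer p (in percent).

36%

#0D4CBF is rgb(13, 76, 191); #08317A is rgb(8, 49, 122).
On the B channel (widest range): 122 ≈ 191 + (p/100)(0 − 191), so p ≈ 100×(122 − 191)/(0 − 191) = -6900/-191 = 36.13.
p = 36 reproduces all three channels after rounding.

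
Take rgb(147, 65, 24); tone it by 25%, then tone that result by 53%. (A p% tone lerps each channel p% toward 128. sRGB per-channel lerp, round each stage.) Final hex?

#876A5B

Per channel, c → c + 0.25(128 − c):
  R: 147 + 0.25×(128−147) = 147 − 4.75 = 142.25 → 142
  G: 65 + 0.25×(128−65) = 65 + 15.75 = 80.75 → 81
  B: 24 + 0.25×(128−24) = 24 + 26 = 50 → 50
After the tone: rgb(142, 81, 50) = #8E5132.
Lerp each channel 53% toward 128:
  R: 142 + 0.53×(128−142) = 142 − 7.42 = 134.58 → 135
  G: 81 + 24.91 = 105.91 → 106
  B: 50 + 0.53×(128−50) = 50 + 41.34 = 91.34 → 91
rgb(135, 106, 91) = #876A5B.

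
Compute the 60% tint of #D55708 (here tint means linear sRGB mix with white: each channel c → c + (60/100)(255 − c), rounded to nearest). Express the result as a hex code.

#D55708 is rgb(213, 87, 8).
Lerp each channel 60% toward 255:
  R: 213 + 0.6×(255−213) = 213 + 25.2 = 238.2 → 238
  G: 87 + 0.6×(255−87) = 87 + 100.8 = 187.8 → 188
  B: 8 + 148.2 = 156.2 → 156
rgb(238, 188, 156) = #EEBC9C.

#EEBC9C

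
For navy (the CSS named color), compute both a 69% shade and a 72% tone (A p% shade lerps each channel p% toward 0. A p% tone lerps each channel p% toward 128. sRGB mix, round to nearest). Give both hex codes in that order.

#000028, #5c5c80

CSS navy is rgb(0, 0, 128).
69% shade:
  R: 0 + 0 = 0 → 0
  G: 0 + 0.69×(0−0) = 0 + 0 = 0 → 0
  B: 128 + 0.69×(0−128) = 128 − 88.32 = 39.68 → 40
  → #000028
72% tone:
  R: 0 + 92.16 = 92.16 → 92
  G: 0 + 0.72×(128−0) = 0 + 92.16 = 92.16 → 92
  B: 128 + 0 = 128 → 128
  → #5c5c80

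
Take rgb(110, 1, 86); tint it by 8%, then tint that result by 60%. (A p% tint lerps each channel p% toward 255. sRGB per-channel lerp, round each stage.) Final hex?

Per channel, c → c + 0.08(255 − c):
  R: 110 + 0.08×(255−110) = 110 + 11.6 = 121.6 → 122
  G: 1 + 20.32 = 21.32 → 21
  B: 86 + 0.08×(255−86) = 86 + 13.52 = 99.52 → 100
After the tint: rgb(122, 21, 100) = #7A1564.
A 60% tint moves each channel 60% toward 255:
  R: 122 + 0.6×(255−122) = 122 + 79.8 = 201.8 → 202
  G: 21 + 140.4 = 161.4 → 161
  B: 100 + 0.6×(255−100) = 100 + 93 = 193 → 193
rgb(202, 161, 193) = #CAA1C1.

#CAA1C1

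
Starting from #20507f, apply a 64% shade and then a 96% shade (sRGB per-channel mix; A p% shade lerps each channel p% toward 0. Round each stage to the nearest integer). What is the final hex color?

#000102

#20507f is rgb(32, 80, 127).
Per channel, c → c + 0.64(0 − c):
  R: 32 − 20.48 = 11.52 → 12
  G: 80 + 0.64×(0−80) = 80 − 51.2 = 28.8 → 29
  B: 127 − 81.28 = 45.72 → 46
After the shade: rgb(12, 29, 46) = #0c1d2e.
Lerp each channel 96% toward 0:
  R: 12 + 0.96×(0−12) = 12 − 11.52 = 0.48 → 0
  G: 29 + 0.96×(0−29) = 29 − 27.84 = 1.16 → 1
  B: 46 − 44.16 = 1.84 → 2
rgb(0, 1, 2) = #000102.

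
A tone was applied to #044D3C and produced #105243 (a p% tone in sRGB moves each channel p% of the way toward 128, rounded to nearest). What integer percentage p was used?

#044D3C is rgb(4, 77, 60); #105243 is rgb(16, 82, 67).
On the R channel (widest range): 16 ≈ 4 + (p/100)(128 − 4), so p ≈ 100×(16 − 4)/(128 − 4) = 1200/124 = 9.68.
p = 10 reproduces all three channels after rounding.

10%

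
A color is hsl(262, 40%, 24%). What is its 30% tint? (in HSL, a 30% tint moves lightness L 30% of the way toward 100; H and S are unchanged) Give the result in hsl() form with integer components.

L moves 30% from 24 toward 100: 24 + 22.8 = 46.8 → 47.
H and S are unchanged.

hsl(262, 40%, 47%)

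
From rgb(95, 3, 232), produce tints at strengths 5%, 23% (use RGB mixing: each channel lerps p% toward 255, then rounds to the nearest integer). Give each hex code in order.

#6710e9, #843ded

5%: (95 + 8 = 103→103, 3 + 12.6 = 15.6→16, 232 + 1.15 = 233.15→233) → #6710e9
23%: (95 + 36.8 = 131.8→132, 3 + 57.96 = 60.96→61, 232 + 5.29 = 237.29→237) → #843ded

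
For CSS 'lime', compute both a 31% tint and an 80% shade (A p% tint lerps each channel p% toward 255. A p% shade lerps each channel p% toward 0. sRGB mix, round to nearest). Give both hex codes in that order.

#4fff4f, #003300

CSS lime is rgb(0, 255, 0).
31% tint:
  R: 0 + 0.31×(255−0) = 0 + 79.05 = 79.05 → 79
  G: 255 + 0 = 255 → 255
  B: 0 + 0.31×(255−0) = 0 + 79.05 = 79.05 → 79
  → #4fff4f
80% shade:
  R: 0 + 0 = 0 → 0
  G: 255 + 0.8×(0−255) = 255 − 204 = 51 → 51
  B: 0 + 0.8×(0−0) = 0 + 0 = 0 → 0
  → #003300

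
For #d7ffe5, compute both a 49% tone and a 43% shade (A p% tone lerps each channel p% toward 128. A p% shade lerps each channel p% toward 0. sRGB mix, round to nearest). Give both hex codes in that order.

#acc1b4, #7b9183

#d7ffe5 is rgb(215, 255, 229).
49% tone:
  R: 215 − 42.63 = 172.37 → 172
  G: 255 + 0.49×(128−255) = 255 − 62.23 = 192.77 → 193
  B: 229 + 0.49×(128−229) = 229 − 49.49 = 179.51 → 180
  → #acc1b4
43% shade:
  R: 215 − 92.45 = 122.55 → 123
  G: 255 + 0.43×(0−255) = 255 − 109.65 = 145.35 → 145
  B: 229 + 0.43×(0−229) = 229 − 98.47 = 130.53 → 131
  → #7b9183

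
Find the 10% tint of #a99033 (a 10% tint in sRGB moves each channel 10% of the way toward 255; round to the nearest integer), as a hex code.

#a99033 is rgb(169, 144, 51).
A 10% tint moves each channel 10% toward 255:
  R: 169 + 8.6 = 177.6 → 178
  G: 144 + 0.1×(255−144) = 144 + 11.1 = 155.1 → 155
  B: 51 + 0.1×(255−51) = 51 + 20.4 = 71.4 → 71
rgb(178, 155, 71) = #b29b47.

#b29b47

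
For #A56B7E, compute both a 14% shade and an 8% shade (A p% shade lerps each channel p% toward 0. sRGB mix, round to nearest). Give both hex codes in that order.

#8E5C6C, #986274

#A56B7E is rgb(165, 107, 126).
14% shade:
  R: 165 + 0.14×(0−165) = 165 − 23.1 = 141.9 → 142
  G: 107 − 14.98 = 92.02 → 92
  B: 126 − 17.64 = 108.36 → 108
  → #8E5C6C
8% shade:
  R: 165 + 0.08×(0−165) = 165 − 13.2 = 151.8 → 152
  G: 107 − 8.56 = 98.44 → 98
  B: 126 + 0.08×(0−126) = 126 − 10.08 = 115.92 → 116
  → #986274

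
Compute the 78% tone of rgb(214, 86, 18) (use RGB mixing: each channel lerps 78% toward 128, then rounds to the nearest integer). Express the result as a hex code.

#937768

A 78% tone moves each channel 78% toward 128:
  R: 214 + 0.78×(128−214) = 214 − 67.08 = 146.92 → 147
  G: 86 + 0.78×(128−86) = 86 + 32.76 = 118.76 → 119
  B: 18 + 0.78×(128−18) = 18 + 85.8 = 103.8 → 104
rgb(147, 119, 104) = #937768.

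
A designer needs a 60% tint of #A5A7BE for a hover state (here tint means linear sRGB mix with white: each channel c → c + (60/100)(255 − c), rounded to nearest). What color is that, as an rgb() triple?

rgb(219, 220, 229)

#A5A7BE is rgb(165, 167, 190).
Per channel, c → c + 0.6(255 − c):
  R: 165 + 54 = 219 → 219
  G: 167 + 52.8 = 219.8 → 220
  B: 190 + 0.6×(255−190) = 190 + 39 = 229 → 229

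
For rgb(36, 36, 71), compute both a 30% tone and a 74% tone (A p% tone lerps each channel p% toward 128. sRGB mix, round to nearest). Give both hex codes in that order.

#404058, #686871

30% tone:
  R: 36 + 0.3×(128−36) = 36 + 27.6 = 63.6 → 64
  G: 36 + 27.6 = 63.6 → 64
  B: 71 + 17.1 = 88.1 → 88
  → #404058
74% tone:
  R: 36 + 0.74×(128−36) = 36 + 68.08 = 104.08 → 104
  G: 36 + 0.74×(128−36) = 36 + 68.08 = 104.08 → 104
  B: 71 + 42.18 = 113.18 → 113
  → #686871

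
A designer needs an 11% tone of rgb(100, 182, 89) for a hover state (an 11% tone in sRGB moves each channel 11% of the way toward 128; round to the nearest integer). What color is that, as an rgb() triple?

rgb(103, 176, 93)

Per channel, c → c + 0.11(128 − c):
  R: 100 + 3.08 = 103.08 → 103
  G: 182 + 0.11×(128−182) = 182 − 5.94 = 176.06 → 176
  B: 89 + 0.11×(128−89) = 89 + 4.29 = 93.29 → 93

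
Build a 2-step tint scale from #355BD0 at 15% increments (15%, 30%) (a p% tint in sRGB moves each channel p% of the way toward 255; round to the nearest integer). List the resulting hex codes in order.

#5374D7, #728CDE

#355BD0 is rgb(53, 91, 208).
15%: (53 + 30.3 = 83.3→83, 91 + 24.6 = 115.6→116, 208 + 7.05 = 215.05→215) → #5374D7
30%: (53 + 60.6 = 113.6→114, 91 + 49.2 = 140.2→140, 208 + 14.1 = 222.1→222) → #728CDE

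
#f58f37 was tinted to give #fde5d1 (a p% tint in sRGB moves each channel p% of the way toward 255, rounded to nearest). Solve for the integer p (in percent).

77%

#f58f37 is rgb(245, 143, 55); #fde5d1 is rgb(253, 229, 209).
On the B channel (widest range): 209 ≈ 55 + (p/100)(255 − 55), so p ≈ 100×(209 − 55)/(255 − 55) = 15400/200 = 77.00.
p = 77 reproduces all three channels after rounding.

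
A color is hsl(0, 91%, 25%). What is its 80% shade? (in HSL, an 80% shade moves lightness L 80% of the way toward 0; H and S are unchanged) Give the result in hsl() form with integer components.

L moves 80% from 25 toward 0: 25 − 20 = 5 → 5.
H and S are unchanged.

hsl(0, 91%, 5%)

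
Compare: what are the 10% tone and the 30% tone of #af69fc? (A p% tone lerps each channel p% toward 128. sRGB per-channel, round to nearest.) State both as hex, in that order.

#af69fc is rgb(175, 105, 252).
10% tone:
  R: 175 + 0.1×(128−175) = 175 − 4.7 = 170.3 → 170
  G: 105 + 2.3 = 107.3 → 107
  B: 252 + 0.1×(128−252) = 252 − 12.4 = 239.6 → 240
  → #aa6bf0
30% tone:
  R: 175 − 14.1 = 160.9 → 161
  G: 105 + 6.9 = 111.9 → 112
  B: 252 − 37.2 = 214.8 → 215
  → #a170d7

#aa6bf0, #a170d7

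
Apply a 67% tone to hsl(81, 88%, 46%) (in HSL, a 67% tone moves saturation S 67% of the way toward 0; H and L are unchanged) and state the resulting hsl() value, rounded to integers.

hsl(81, 29%, 46%)

S moves 67% from 88 toward 0: 88 − 58.96 = 29.04 → 29.
H and L are unchanged.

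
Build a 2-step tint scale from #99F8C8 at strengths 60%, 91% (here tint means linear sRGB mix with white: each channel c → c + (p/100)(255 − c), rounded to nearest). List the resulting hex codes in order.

#99F8C8 is rgb(153, 248, 200).
60%: (153 + 61.2 = 214.2→214, 248 + 4.2 = 252.2→252, 200 + 33 = 233→233) → #D6FCE9
91%: (153 + 92.82 = 245.82→246, 248 + 6.37 = 254.37→254, 200 + 50.05 = 250.05→250) → #F6FEFA

#D6FCE9, #F6FEFA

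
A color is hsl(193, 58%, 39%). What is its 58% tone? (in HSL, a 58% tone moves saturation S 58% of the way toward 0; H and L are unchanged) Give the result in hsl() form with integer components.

hsl(193, 24%, 39%)

S moves 58% from 58 toward 0: 58 − 33.64 = 24.36 → 24.
H and L are unchanged.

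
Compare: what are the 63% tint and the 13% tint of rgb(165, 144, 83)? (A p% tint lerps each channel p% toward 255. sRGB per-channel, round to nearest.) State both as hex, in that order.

63% tint:
  R: 165 + 56.7 = 221.7 → 222
  G: 144 + 69.93 = 213.93 → 214
  B: 83 + 0.63×(255−83) = 83 + 108.36 = 191.36 → 191
  → #DED6BF
13% tint:
  R: 165 + 0.13×(255−165) = 165 + 11.7 = 176.7 → 177
  G: 144 + 14.43 = 158.43 → 158
  B: 83 + 0.13×(255−83) = 83 + 22.36 = 105.36 → 105
  → #B19E69

#DED6BF, #B19E69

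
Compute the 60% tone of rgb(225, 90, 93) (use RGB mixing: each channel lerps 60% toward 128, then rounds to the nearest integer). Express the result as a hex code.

#a77172

A 60% tone moves each channel 60% toward 128:
  R: 225 + 0.6×(128−225) = 225 − 58.2 = 166.8 → 167
  G: 90 + 22.8 = 112.8 → 113
  B: 93 + 21 = 114 → 114
rgb(167, 113, 114) = #a77172.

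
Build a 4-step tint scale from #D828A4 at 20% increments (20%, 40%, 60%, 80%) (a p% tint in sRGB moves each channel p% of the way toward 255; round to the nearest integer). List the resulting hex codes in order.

#D828A4 is rgb(216, 40, 164).
20%: (216 + 7.8 = 223.8→224, 40 + 43 = 83→83, 164 + 18.2 = 182.2→182) → #E053B6
40%: (216 + 15.6 = 231.6→232, 40 + 86 = 126→126, 164 + 36.4 = 200.4→200) → #E87EC8
60%: (216 + 23.4 = 239.4→239, 40 + 129 = 169→169, 164 + 54.6 = 218.6→219) → #EFA9DB
80%: (216 + 31.2 = 247.2→247, 40 + 172 = 212→212, 164 + 72.8 = 236.8→237) → #F7D4ED

#E053B6, #E87EC8, #EFA9DB, #F7D4ED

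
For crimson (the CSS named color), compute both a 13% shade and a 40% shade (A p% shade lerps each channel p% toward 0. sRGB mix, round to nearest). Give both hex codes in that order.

#BF1134, #840C24

CSS crimson is rgb(220, 20, 60).
13% shade:
  R: 220 + 0.13×(0−220) = 220 − 28.6 = 191.4 → 191
  G: 20 − 2.6 = 17.4 → 17
  B: 60 + 0.13×(0−60) = 60 − 7.8 = 52.2 → 52
  → #BF1134
40% shade:
  R: 220 + 0.4×(0−220) = 220 − 88 = 132 → 132
  G: 20 + 0.4×(0−20) = 20 − 8 = 12 → 12
  B: 60 + 0.4×(0−60) = 60 − 24 = 36 → 36
  → #840C24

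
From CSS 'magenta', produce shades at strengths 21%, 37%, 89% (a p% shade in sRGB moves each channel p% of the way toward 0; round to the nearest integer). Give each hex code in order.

CSS magenta is rgb(255, 0, 255).
21%: (255 − 53.55 = 201.45→201, 0→0, 255 − 53.55 = 201.45→201) → #c900c9
37%: (255 − 94.35 = 160.65→161, 0→0, 255 − 94.35 = 160.65→161) → #a100a1
89%: (255 − 226.95 = 28.05→28, 0→0, 255 − 226.95 = 28.05→28) → #1c001c

#c900c9, #a100a1, #1c001c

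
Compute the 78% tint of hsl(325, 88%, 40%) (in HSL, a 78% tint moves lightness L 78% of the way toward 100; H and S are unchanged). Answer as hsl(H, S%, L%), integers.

L moves 78% from 40 toward 100: 40 + 46.8 = 86.8 → 87.
H and S are unchanged.

hsl(325, 88%, 87%)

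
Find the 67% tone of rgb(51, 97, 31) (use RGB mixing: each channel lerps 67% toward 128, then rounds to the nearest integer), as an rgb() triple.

rgb(103, 118, 96)

Per channel, c → c + 0.67(128 − c):
  R: 51 + 0.67×(128−51) = 51 + 51.59 = 102.59 → 103
  G: 97 + 20.77 = 117.77 → 118
  B: 31 + 64.99 = 95.99 → 96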